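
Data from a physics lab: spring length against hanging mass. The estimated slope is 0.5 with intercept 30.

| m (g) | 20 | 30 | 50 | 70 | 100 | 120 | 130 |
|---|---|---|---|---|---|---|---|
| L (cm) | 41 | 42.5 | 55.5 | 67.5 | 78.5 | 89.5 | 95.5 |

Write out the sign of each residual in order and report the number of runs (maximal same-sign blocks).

m=20: L̂ = 30 + 0.5·20 = 40; e = 41 − 40 = 1
m=30: L̂ = 30 + 0.5·30 = 45; e = 42.5 − 45 = -2.5
m=50: L̂ = 30 + 0.5·50 = 55; e = 55.5 − 55 = 0.5
m=70: L̂ = 30 + 0.5·70 = 65; e = 67.5 − 65 = 2.5
m=100: L̂ = 30 + 0.5·100 = 80; e = 78.5 − 80 = -1.5
m=120: L̂ = 30 + 0.5·120 = 90; e = 89.5 − 90 = -0.5
m=130: L̂ = 30 + 0.5·130 = 95; e = 95.5 − 95 = 0.5
Signs: + − + + − − +
Runs: +×1, −×1, +×2, −×2, +×1 → 5

5 runs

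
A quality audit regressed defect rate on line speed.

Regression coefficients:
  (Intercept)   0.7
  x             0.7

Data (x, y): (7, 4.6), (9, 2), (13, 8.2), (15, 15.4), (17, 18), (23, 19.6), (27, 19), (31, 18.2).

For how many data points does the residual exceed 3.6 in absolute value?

4

x=7: ŷ = 0.7 + 0.7·7 = 5.6; e = 4.6 − 5.6 = -1
x=9: ŷ = 0.7 + 0.7·9 = 7; e = 2 − 7 = -5
x=13: ŷ = 0.7 + 0.7·13 = 9.8; e = 8.2 − 9.8 = -1.6
x=15: ŷ = 0.7 + 0.7·15 = 11.2; e = 15.4 − 11.2 = 4.2
x=17: ŷ = 0.7 + 0.7·17 = 12.6; e = 18 − 12.6 = 5.4
x=23: ŷ = 0.7 + 0.7·23 = 16.8; e = 19.6 − 16.8 = 2.8
x=27: ŷ = 0.7 + 0.7·27 = 19.6; e = 19 − 19.6 = -0.6
x=31: ŷ = 0.7 + 0.7·31 = 22.4; e = 18.2 − 22.4 = -4.2
|e| > 3.6: x=9 (|e|=5), x=15 (|e|=4.2), x=17 (|e|=5.4), x=31 (|e|=4.2) → 4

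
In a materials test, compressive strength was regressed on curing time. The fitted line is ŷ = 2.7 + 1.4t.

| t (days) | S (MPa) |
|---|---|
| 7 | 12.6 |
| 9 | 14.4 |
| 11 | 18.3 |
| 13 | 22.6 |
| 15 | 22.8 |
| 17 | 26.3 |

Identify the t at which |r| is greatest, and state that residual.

t = 13, r = 1.7

t=7: ŷ = 2.7 + 1.4·7 = 12.5; r = 12.6 − 12.5 = 0.1
t=9: ŷ = 2.7 + 1.4·9 = 15.3; r = 14.4 − 15.3 = -0.9
t=11: ŷ = 2.7 + 1.4·11 = 18.1; r = 18.3 − 18.1 = 0.2
t=13: ŷ = 2.7 + 1.4·13 = 20.9; r = 22.6 − 20.9 = 1.7
t=15: ŷ = 2.7 + 1.4·15 = 23.7; r = 22.8 − 23.7 = -0.9
t=17: ŷ = 2.7 + 1.4·17 = 26.5; r = 26.3 − 26.5 = -0.2
Largest |r| is 1.7 at t = 13, residual 1.7.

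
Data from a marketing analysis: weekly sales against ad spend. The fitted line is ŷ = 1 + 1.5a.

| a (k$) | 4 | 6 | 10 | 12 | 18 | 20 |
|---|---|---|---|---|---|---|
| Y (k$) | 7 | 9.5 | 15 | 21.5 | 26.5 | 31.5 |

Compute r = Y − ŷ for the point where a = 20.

ŷ = 1 + 1.5·20 = 31
r = 31.5 − 31 = 0.5

r = 0.5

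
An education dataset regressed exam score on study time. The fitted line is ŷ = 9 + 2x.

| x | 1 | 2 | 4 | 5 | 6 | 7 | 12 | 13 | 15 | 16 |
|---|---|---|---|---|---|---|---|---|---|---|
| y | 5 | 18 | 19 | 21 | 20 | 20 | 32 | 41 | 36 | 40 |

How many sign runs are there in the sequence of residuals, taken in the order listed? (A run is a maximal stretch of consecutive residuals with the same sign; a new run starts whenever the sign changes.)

x=1: ŷ = 9 + 2·1 = 11; e = 5 − 11 = -6
x=2: ŷ = 9 + 2·2 = 13; e = 18 − 13 = 5
x=4: ŷ = 9 + 2·4 = 17; e = 19 − 17 = 2
x=5: ŷ = 9 + 2·5 = 19; e = 21 − 19 = 2
x=6: ŷ = 9 + 2·6 = 21; e = 20 − 21 = -1
x=7: ŷ = 9 + 2·7 = 23; e = 20 − 23 = -3
x=12: ŷ = 9 + 2·12 = 33; e = 32 − 33 = -1
x=13: ŷ = 9 + 2·13 = 35; e = 41 − 35 = 6
x=15: ŷ = 9 + 2·15 = 39; e = 36 − 39 = -3
x=16: ŷ = 9 + 2·16 = 41; e = 40 − 41 = -1
Signs: − + + + − − − + − −
Runs: −×1, +×3, −×3, +×1, −×2 → 5

5 runs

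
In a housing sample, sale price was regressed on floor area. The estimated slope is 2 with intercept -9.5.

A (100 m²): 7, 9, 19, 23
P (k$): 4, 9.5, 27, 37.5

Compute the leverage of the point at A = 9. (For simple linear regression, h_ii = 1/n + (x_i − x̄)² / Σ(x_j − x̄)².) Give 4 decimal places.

h = 0.4190

Ā = (7 + 9 + 19 + 23)/4 = 14.5
Σ(A − Ā)² = 56.25 + 30.25 + 20.25 + 72.25 = 179
h = 1/4 + (-5.5)²/179 = 0.25 + 0.168994 = 0.4190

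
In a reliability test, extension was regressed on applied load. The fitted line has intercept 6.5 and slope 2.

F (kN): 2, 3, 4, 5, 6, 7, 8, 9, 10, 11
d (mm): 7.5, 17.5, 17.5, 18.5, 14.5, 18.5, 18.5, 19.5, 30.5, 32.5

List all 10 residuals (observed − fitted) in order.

F=2: ŷ = 6.5 + 2·2 = 10.5; r = 7.5 − 10.5 = -3
F=3: ŷ = 6.5 + 2·3 = 12.5; r = 17.5 − 12.5 = 5
F=4: ŷ = 6.5 + 2·4 = 14.5; r = 17.5 − 14.5 = 3
F=5: ŷ = 6.5 + 2·5 = 16.5; r = 18.5 − 16.5 = 2
F=6: ŷ = 6.5 + 2·6 = 18.5; r = 14.5 − 18.5 = -4
F=7: ŷ = 6.5 + 2·7 = 20.5; r = 18.5 − 20.5 = -2
F=8: ŷ = 6.5 + 2·8 = 22.5; r = 18.5 − 22.5 = -4
F=9: ŷ = 6.5 + 2·9 = 24.5; r = 19.5 − 24.5 = -5
F=10: ŷ = 6.5 + 2·10 = 26.5; r = 30.5 − 26.5 = 4
F=11: ŷ = 6.5 + 2·11 = 28.5; r = 32.5 − 28.5 = 4

-3, 5, 3, 2, -4, -2, -4, -5, 4, 4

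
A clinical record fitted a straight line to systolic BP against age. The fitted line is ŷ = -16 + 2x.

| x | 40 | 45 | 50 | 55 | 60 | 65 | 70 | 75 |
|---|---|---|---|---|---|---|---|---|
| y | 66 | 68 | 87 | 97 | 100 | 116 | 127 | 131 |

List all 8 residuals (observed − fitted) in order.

2, -6, 3, 3, -4, 2, 3, -3

x=40: ŷ = -16 + 2·40 = 64; r = 66 − 64 = 2
x=45: ŷ = -16 + 2·45 = 74; r = 68 − 74 = -6
x=50: ŷ = -16 + 2·50 = 84; r = 87 − 84 = 3
x=55: ŷ = -16 + 2·55 = 94; r = 97 − 94 = 3
x=60: ŷ = -16 + 2·60 = 104; r = 100 − 104 = -4
x=65: ŷ = -16 + 2·65 = 114; r = 116 − 114 = 2
x=70: ŷ = -16 + 2·70 = 124; r = 127 − 124 = 3
x=75: ŷ = -16 + 2·75 = 134; r = 131 − 134 = -3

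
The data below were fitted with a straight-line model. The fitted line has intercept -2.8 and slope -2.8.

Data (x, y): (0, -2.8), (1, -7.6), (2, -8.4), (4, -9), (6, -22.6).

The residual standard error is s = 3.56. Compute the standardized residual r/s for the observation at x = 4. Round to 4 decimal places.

1.4045

ŷ = -2.8 − 2.8·4 = -14
r = -9 − (-14) = 5
r/s = 5 / 3.56 = 1.4045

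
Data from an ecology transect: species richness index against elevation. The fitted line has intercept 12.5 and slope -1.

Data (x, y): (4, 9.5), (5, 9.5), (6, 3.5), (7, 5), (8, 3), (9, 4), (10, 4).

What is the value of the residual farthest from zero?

r = -3

x=4: ŷ = 12.5 − 4 = 8.5; r = 9.5 − 8.5 = 1
x=5: ŷ = 12.5 − 5 = 7.5; r = 9.5 − 7.5 = 2
x=6: ŷ = 12.5 − 6 = 6.5; r = 3.5 − 6.5 = -3
x=7: ŷ = 12.5 − 7 = 5.5; r = 5 − 5.5 = -0.5
x=8: ŷ = 12.5 − 8 = 4.5; r = 3 − 4.5 = -1.5
x=9: ŷ = 12.5 − 9 = 3.5; r = 4 − 3.5 = 0.5
x=10: ŷ = 12.5 − 10 = 2.5; r = 4 − 2.5 = 1.5
Largest |r| is 3 at x = 6, residual -3.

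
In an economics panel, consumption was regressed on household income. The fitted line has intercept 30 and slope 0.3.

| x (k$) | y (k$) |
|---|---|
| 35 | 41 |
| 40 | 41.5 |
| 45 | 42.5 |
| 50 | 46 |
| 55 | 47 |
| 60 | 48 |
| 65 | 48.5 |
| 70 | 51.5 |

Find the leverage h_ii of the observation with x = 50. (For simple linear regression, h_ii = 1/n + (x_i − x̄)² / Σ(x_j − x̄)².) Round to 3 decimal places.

x̄ = (35 + 40 + 45 + 50 + 55 + 60 + 65 + 70)/8 = 52.5
Σ(x − x̄)² = 306.25 + 156.25 + 56.25 + 6.25 + 6.25 + 56.25 + 156.25 + 306.25 = 1050
h = 1/8 + (-2.5)²/1050 = 0.125 + 0.00595238 = 0.131

h = 0.131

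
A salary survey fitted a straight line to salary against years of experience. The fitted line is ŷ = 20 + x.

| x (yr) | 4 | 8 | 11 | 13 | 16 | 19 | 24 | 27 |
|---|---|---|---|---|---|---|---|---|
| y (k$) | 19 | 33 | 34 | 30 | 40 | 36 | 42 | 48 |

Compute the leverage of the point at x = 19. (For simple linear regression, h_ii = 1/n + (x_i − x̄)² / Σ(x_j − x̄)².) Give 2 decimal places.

h = 0.16

x̄ = (4 + 8 + 11 + 13 + 16 + 19 + 24 + 27)/8 = 15.25
Σ(x − x̄)² = 126.562 + 52.5625 + 18.0625 + 5.0625 + 0.5625 + 14.0625 + 76.5625 + 138.062 = 431.5
h = 1/8 + (3.75)²/431.5 = 0.125 + 0.0325898 = 0.16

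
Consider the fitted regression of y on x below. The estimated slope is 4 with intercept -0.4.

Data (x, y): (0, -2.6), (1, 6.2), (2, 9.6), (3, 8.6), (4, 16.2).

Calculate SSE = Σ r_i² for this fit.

x=0: ŷ = -0.4 + 4·0 = -0.4; r = -2.6 − (-0.4) = -2.2
x=1: ŷ = -0.4 + 4·1 = 3.6; r = 6.2 − 3.6 = 2.6
x=2: ŷ = -0.4 + 4·2 = 7.6; r = 9.6 − 7.6 = 2
x=3: ŷ = -0.4 + 4·3 = 11.6; r = 8.6 − 11.6 = -3
x=4: ŷ = -0.4 + 4·4 = 15.6; r = 16.2 − 15.6 = 0.6
SSE = 4.84 + 6.76 + 4 + 9 + 0.36 = 24.96

SSE = 24.96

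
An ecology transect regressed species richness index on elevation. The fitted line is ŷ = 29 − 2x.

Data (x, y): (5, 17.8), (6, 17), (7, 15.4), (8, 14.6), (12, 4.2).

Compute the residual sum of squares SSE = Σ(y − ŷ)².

SSE = 4.8

x=5: ŷ = 29 − 2·5 = 19; r = 17.8 − 19 = -1.2
x=6: ŷ = 29 − 2·6 = 17; r = 17 − 17 = 0
x=7: ŷ = 29 − 2·7 = 15; r = 15.4 − 15 = 0.4
x=8: ŷ = 29 − 2·8 = 13; r = 14.6 − 13 = 1.6
x=12: ŷ = 29 − 2·12 = 5; r = 4.2 − 5 = -0.8
SSE = 1.44 + 0 + 0.16 + 2.56 + 0.64 = 4.8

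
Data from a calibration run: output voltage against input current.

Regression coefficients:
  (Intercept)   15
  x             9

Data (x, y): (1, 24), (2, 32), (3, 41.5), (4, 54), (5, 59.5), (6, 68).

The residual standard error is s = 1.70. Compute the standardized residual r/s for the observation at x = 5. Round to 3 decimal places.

ŷ = 15 + 9·5 = 60
r = 59.5 − 60 = -0.5
r/s = -0.5 / 1.70 = -0.294

-0.294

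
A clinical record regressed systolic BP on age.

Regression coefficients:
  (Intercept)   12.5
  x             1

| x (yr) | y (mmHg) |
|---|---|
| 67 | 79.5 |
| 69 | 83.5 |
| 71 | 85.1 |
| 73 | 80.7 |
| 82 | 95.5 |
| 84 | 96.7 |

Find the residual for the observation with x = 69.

e = 2

ŷ = 12.5 + 69 = 81.5
e = 83.5 − 81.5 = 2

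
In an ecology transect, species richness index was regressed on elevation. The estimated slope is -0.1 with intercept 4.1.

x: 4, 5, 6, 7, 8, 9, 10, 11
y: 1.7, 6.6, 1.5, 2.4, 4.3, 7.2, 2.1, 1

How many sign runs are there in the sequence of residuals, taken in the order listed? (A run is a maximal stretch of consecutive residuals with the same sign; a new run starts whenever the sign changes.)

5 runs

x=4: ŷ = 4.1 − 0.1·4 = 3.7; e = 1.7 − 3.7 = -2
x=5: ŷ = 4.1 − 0.1·5 = 3.6; e = 6.6 − 3.6 = 3
x=6: ŷ = 4.1 − 0.1·6 = 3.5; e = 1.5 − 3.5 = -2
x=7: ŷ = 4.1 − 0.1·7 = 3.4; e = 2.4 − 3.4 = -1
x=8: ŷ = 4.1 − 0.1·8 = 3.3; e = 4.3 − 3.3 = 1
x=9: ŷ = 4.1 − 0.1·9 = 3.2; e = 7.2 − 3.2 = 4
x=10: ŷ = 4.1 − 0.1·10 = 3.1; e = 2.1 − 3.1 = -1
x=11: ŷ = 4.1 − 0.1·11 = 3; e = 1 − 3 = -2
Signs: − + − − + + − −
Runs: −×1, +×1, −×2, +×2, −×2 → 5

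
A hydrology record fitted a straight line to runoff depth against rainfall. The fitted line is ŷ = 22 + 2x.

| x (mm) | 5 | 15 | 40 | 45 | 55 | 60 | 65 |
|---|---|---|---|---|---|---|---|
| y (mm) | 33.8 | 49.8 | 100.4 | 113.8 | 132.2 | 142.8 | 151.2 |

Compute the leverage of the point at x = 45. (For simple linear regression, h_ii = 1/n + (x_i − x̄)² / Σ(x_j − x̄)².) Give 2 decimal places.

h = 0.15

x̄ = (5 + 15 + 40 + 45 + 55 + 60 + 65)/7 = 40.7143
Σ(x − x̄)² = 1275.51 + 661.224 + 0.510204 + 18.3673 + 204.082 + 371.939 + 589.796 = 3121.43
h = 1/7 + (4.28571)²/3121.43 = 0.142857 + 0.00588428 = 0.15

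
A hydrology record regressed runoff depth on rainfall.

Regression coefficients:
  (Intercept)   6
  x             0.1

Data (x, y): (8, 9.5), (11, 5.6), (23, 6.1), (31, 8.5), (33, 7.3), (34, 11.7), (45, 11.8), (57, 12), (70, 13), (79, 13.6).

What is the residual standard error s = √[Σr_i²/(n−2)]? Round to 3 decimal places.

s = 1.799

x=8: ŷ = 6 + 0.1·8 = 6.8; r = 9.5 − 6.8 = 2.7
x=11: ŷ = 6 + 0.1·11 = 7.1; r = 5.6 − 7.1 = -1.5
x=23: ŷ = 6 + 0.1·23 = 8.3; r = 6.1 − 8.3 = -2.2
x=31: ŷ = 6 + 0.1·31 = 9.1; r = 8.5 − 9.1 = -0.6
x=33: ŷ = 6 + 0.1·33 = 9.3; r = 7.3 − 9.3 = -2
x=34: ŷ = 6 + 0.1·34 = 9.4; r = 11.7 − 9.4 = 2.3
x=45: ŷ = 6 + 0.1·45 = 10.5; r = 11.8 − 10.5 = 1.3
x=57: ŷ = 6 + 0.1·57 = 11.7; r = 12 − 11.7 = 0.3
x=70: ŷ = 6 + 0.1·70 = 13; r = 13 − 13 = 0
x=79: ŷ = 6 + 0.1·79 = 13.9; r = 13.6 − 13.9 = -0.3
SSE = 7.29 + 2.25 + 4.84 + 0.36 + 4 + 5.29 + 1.69 + 0.09 + 0 + 0.09 = 25.9
s = √(25.9/8) = √3.2375 ≈ 1.799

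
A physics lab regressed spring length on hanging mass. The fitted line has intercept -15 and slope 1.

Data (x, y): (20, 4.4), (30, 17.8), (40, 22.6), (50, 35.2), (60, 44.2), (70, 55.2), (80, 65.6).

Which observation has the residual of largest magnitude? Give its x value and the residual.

x=20: ŷ = -15 + 20 = 5; r = 4.4 − 5 = -0.6
x=30: ŷ = -15 + 30 = 15; r = 17.8 − 15 = 2.8
x=40: ŷ = -15 + 40 = 25; r = 22.6 − 25 = -2.4
x=50: ŷ = -15 + 50 = 35; r = 35.2 − 35 = 0.2
x=60: ŷ = -15 + 60 = 45; r = 44.2 − 45 = -0.8
x=70: ŷ = -15 + 70 = 55; r = 55.2 − 55 = 0.2
x=80: ŷ = -15 + 80 = 65; r = 65.6 − 65 = 0.6
Largest |r| is 2.8 at x = 30, residual 2.8.

x = 30, r = 2.8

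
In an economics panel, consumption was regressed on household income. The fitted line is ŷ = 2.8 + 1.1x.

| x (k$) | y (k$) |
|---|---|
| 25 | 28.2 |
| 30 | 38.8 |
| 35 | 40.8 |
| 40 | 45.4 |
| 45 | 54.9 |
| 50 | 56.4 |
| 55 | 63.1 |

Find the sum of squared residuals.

SSE = 24.38

x=25: ŷ = 2.8 + 1.1·25 = 30.3; r = 28.2 − 30.3 = -2.1
x=30: ŷ = 2.8 + 1.1·30 = 35.8; r = 38.8 − 35.8 = 3
x=35: ŷ = 2.8 + 1.1·35 = 41.3; r = 40.8 − 41.3 = -0.5
x=40: ŷ = 2.8 + 1.1·40 = 46.8; r = 45.4 − 46.8 = -1.4
x=45: ŷ = 2.8 + 1.1·45 = 52.3; r = 54.9 − 52.3 = 2.6
x=50: ŷ = 2.8 + 1.1·50 = 57.8; r = 56.4 − 57.8 = -1.4
x=55: ŷ = 2.8 + 1.1·55 = 63.3; r = 63.1 − 63.3 = -0.2
SSE = 4.41 + 9 + 0.25 + 1.96 + 6.76 + 1.96 + 0.04 = 24.38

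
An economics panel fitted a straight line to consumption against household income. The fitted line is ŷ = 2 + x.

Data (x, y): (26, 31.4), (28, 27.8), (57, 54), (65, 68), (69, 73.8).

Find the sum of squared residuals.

x=26: ŷ = 2 + 26 = 28; e = 31.4 − 28 = 3.4
x=28: ŷ = 2 + 28 = 30; e = 27.8 − 30 = -2.2
x=57: ŷ = 2 + 57 = 59; e = 54 − 59 = -5
x=65: ŷ = 2 + 65 = 67; e = 68 − 67 = 1
x=69: ŷ = 2 + 69 = 71; e = 73.8 − 71 = 2.8
SSE = 11.56 + 4.84 + 25 + 1 + 7.84 = 50.24

SSE = 50.24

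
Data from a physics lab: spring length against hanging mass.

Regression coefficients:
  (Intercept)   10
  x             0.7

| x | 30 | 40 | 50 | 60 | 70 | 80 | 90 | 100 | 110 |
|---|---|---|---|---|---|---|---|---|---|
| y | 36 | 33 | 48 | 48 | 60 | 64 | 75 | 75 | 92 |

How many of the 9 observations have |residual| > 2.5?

6

x=30: ŷ = 10 + 0.7·30 = 31; e = 36 − 31 = 5
x=40: ŷ = 10 + 0.7·40 = 38; e = 33 − 38 = -5
x=50: ŷ = 10 + 0.7·50 = 45; e = 48 − 45 = 3
x=60: ŷ = 10 + 0.7·60 = 52; e = 48 − 52 = -4
x=70: ŷ = 10 + 0.7·70 = 59; e = 60 − 59 = 1
x=80: ŷ = 10 + 0.7·80 = 66; e = 64 − 66 = -2
x=90: ŷ = 10 + 0.7·90 = 73; e = 75 − 73 = 2
x=100: ŷ = 10 + 0.7·100 = 80; e = 75 − 80 = -5
x=110: ŷ = 10 + 0.7·110 = 87; e = 92 − 87 = 5
|e| > 2.5: x=30 (|e|=5), x=40 (|e|=5), x=50 (|e|=3), x=60 (|e|=4), x=100 (|e|=5), x=110 (|e|=5) → 6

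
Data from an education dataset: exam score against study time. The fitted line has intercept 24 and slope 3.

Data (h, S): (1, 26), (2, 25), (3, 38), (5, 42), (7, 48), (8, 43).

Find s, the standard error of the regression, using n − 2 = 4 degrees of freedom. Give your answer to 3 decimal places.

s = 4.848

h=1: ŷ = 24 + 3·1 = 27; r = 26 − 27 = -1
h=2: ŷ = 24 + 3·2 = 30; r = 25 − 30 = -5
h=3: ŷ = 24 + 3·3 = 33; r = 38 − 33 = 5
h=5: ŷ = 24 + 3·5 = 39; r = 42 − 39 = 3
h=7: ŷ = 24 + 3·7 = 45; r = 48 − 45 = 3
h=8: ŷ = 24 + 3·8 = 48; r = 43 − 48 = -5
SSE = 1 + 25 + 25 + 9 + 9 + 25 = 94
s = √(94/4) = √23.5 ≈ 4.848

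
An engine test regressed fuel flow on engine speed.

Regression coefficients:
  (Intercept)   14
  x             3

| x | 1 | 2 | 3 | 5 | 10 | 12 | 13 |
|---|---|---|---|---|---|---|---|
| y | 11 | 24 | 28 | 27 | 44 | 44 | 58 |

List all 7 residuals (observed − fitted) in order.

x=1: ŷ = 14 + 3·1 = 17; r = 11 − 17 = -6
x=2: ŷ = 14 + 3·2 = 20; r = 24 − 20 = 4
x=3: ŷ = 14 + 3·3 = 23; r = 28 − 23 = 5
x=5: ŷ = 14 + 3·5 = 29; r = 27 − 29 = -2
x=10: ŷ = 14 + 3·10 = 44; r = 44 − 44 = 0
x=12: ŷ = 14 + 3·12 = 50; r = 44 − 50 = -6
x=13: ŷ = 14 + 3·13 = 53; r = 58 − 53 = 5

-6, 4, 5, -2, 0, -6, 5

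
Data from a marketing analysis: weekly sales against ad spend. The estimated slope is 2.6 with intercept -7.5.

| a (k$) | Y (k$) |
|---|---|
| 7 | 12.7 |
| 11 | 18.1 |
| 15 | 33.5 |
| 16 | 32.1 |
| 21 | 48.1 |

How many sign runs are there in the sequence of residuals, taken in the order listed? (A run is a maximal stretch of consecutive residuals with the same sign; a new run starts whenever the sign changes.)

a=7: ŷ = -7.5 + 2.6·7 = 10.7; r = 12.7 − 10.7 = 2
a=11: ŷ = -7.5 + 2.6·11 = 21.1; r = 18.1 − 21.1 = -3
a=15: ŷ = -7.5 + 2.6·15 = 31.5; r = 33.5 − 31.5 = 2
a=16: ŷ = -7.5 + 2.6·16 = 34.1; r = 32.1 − 34.1 = -2
a=21: ŷ = -7.5 + 2.6·21 = 47.1; r = 48.1 − 47.1 = 1
Signs: + − + − +
Runs: +×1, −×1, +×1, −×1, +×1 → 5

5 runs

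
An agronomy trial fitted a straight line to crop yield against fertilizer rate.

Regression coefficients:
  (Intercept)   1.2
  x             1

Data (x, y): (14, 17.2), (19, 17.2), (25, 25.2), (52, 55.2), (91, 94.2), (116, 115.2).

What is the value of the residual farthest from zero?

r = -3

x=14: ŷ = 1.2 + 14 = 15.2; r = 17.2 − 15.2 = 2
x=19: ŷ = 1.2 + 19 = 20.2; r = 17.2 − 20.2 = -3
x=25: ŷ = 1.2 + 25 = 26.2; r = 25.2 − 26.2 = -1
x=52: ŷ = 1.2 + 52 = 53.2; r = 55.2 − 53.2 = 2
x=91: ŷ = 1.2 + 91 = 92.2; r = 94.2 − 92.2 = 2
x=116: ŷ = 1.2 + 116 = 117.2; r = 115.2 − 117.2 = -2
Largest |r| is 3 at x = 19, residual -3.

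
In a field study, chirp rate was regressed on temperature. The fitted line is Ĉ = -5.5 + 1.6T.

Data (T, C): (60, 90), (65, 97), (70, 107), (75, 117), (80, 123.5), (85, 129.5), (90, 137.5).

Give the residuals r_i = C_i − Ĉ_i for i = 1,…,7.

T=60: Ĉ = -5.5 + 1.6·60 = 90.5; r = 90 − 90.5 = -0.5
T=65: Ĉ = -5.5 + 1.6·65 = 98.5; r = 97 − 98.5 = -1.5
T=70: Ĉ = -5.5 + 1.6·70 = 106.5; r = 107 − 106.5 = 0.5
T=75: Ĉ = -5.5 + 1.6·75 = 114.5; r = 117 − 114.5 = 2.5
T=80: Ĉ = -5.5 + 1.6·80 = 122.5; r = 123.5 − 122.5 = 1
T=85: Ĉ = -5.5 + 1.6·85 = 130.5; r = 129.5 − 130.5 = -1
T=90: Ĉ = -5.5 + 1.6·90 = 138.5; r = 137.5 − 138.5 = -1

-0.5, -1.5, 0.5, 2.5, 1, -1, -1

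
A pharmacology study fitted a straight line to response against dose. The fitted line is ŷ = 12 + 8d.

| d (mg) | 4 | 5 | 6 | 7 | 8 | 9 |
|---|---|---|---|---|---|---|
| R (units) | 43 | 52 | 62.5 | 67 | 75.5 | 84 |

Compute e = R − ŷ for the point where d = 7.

ŷ = 12 + 8·7 = 68
e = 67 − 68 = -1

e = -1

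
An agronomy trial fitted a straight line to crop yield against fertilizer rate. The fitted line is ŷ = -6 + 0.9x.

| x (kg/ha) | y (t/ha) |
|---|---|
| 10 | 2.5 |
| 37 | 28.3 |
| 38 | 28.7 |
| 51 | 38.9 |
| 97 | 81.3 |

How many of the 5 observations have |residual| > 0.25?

x=10: ŷ = -6 + 0.9·10 = 3; e = 2.5 − 3 = -0.5
x=37: ŷ = -6 + 0.9·37 = 27.3; e = 28.3 − 27.3 = 1
x=38: ŷ = -6 + 0.9·38 = 28.2; e = 28.7 − 28.2 = 0.5
x=51: ŷ = -6 + 0.9·51 = 39.9; e = 38.9 − 39.9 = -1
x=97: ŷ = -6 + 0.9·97 = 81.3; e = 81.3 − 81.3 = 0
|e| > 0.25: x=10 (|e|=0.5), x=37 (|e|=1), x=38 (|e|=0.5), x=51 (|e|=1) → 4

4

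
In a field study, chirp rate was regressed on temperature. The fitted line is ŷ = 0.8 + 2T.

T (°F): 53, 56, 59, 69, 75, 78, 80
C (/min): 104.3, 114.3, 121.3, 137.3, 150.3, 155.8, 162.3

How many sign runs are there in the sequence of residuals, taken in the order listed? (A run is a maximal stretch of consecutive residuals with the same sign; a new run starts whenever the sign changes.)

4 runs

T=53: ŷ = 0.8 + 2·53 = 106.8; e = 104.3 − 106.8 = -2.5
T=56: ŷ = 0.8 + 2·56 = 112.8; e = 114.3 − 112.8 = 1.5
T=59: ŷ = 0.8 + 2·59 = 118.8; e = 121.3 − 118.8 = 2.5
T=69: ŷ = 0.8 + 2·69 = 138.8; e = 137.3 − 138.8 = -1.5
T=75: ŷ = 0.8 + 2·75 = 150.8; e = 150.3 − 150.8 = -0.5
T=78: ŷ = 0.8 + 2·78 = 156.8; e = 155.8 − 156.8 = -1
T=80: ŷ = 0.8 + 2·80 = 160.8; e = 162.3 − 160.8 = 1.5
Signs: − + + − − − +
Runs: −×1, +×2, −×3, +×1 → 4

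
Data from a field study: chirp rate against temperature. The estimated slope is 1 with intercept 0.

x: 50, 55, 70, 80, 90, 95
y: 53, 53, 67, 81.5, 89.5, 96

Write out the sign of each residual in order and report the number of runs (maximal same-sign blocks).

5 runs

x=50: ŷ = 50 = 50; r = 53 − 50 = 3
x=55: ŷ = 55 = 55; r = 53 − 55 = -2
x=70: ŷ = 70 = 70; r = 67 − 70 = -3
x=80: ŷ = 80 = 80; r = 81.5 − 80 = 1.5
x=90: ŷ = 90 = 90; r = 89.5 − 90 = -0.5
x=95: ŷ = 95 = 95; r = 96 − 95 = 1
Signs: + − − + − +
Runs: +×1, −×2, +×1, −×1, +×1 → 5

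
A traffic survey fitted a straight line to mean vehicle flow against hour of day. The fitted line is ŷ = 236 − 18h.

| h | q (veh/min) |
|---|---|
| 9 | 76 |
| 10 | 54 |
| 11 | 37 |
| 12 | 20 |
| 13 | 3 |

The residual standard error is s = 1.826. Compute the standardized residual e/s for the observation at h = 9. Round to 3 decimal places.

1.095

ŷ = 236 − 18·9 = 74
e = 76 − 74 = 2
e/s = 2 / 1.826 = 1.095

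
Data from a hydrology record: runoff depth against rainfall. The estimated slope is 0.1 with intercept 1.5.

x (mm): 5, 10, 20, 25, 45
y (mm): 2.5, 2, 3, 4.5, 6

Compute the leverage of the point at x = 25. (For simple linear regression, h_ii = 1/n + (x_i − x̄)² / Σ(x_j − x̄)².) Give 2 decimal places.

x̄ = (5 + 10 + 20 + 25 + 45)/5 = 21
Σ(x − x̄)² = 256 + 121 + 1 + 16 + 576 = 970
h = 1/5 + (4)²/970 = 0.2 + 0.0164948 = 0.22

h = 0.22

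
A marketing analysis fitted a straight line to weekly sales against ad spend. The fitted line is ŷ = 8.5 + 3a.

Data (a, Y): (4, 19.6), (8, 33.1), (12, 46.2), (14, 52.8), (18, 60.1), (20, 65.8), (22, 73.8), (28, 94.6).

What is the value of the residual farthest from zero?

r = -2.7

a=4: ŷ = 8.5 + 3·4 = 20.5; r = 19.6 − 20.5 = -0.9
a=8: ŷ = 8.5 + 3·8 = 32.5; r = 33.1 − 32.5 = 0.6
a=12: ŷ = 8.5 + 3·12 = 44.5; r = 46.2 − 44.5 = 1.7
a=14: ŷ = 8.5 + 3·14 = 50.5; r = 52.8 − 50.5 = 2.3
a=18: ŷ = 8.5 + 3·18 = 62.5; r = 60.1 − 62.5 = -2.4
a=20: ŷ = 8.5 + 3·20 = 68.5; r = 65.8 − 68.5 = -2.7
a=22: ŷ = 8.5 + 3·22 = 74.5; r = 73.8 − 74.5 = -0.7
a=28: ŷ = 8.5 + 3·28 = 92.5; r = 94.6 − 92.5 = 2.1
Largest |r| is 2.7 at a = 20, residual -2.7.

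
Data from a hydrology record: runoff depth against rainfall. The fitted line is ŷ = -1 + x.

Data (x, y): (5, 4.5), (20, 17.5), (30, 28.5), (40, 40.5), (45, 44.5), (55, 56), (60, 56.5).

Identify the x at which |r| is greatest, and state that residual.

x=5: ŷ = -1 + 5 = 4; r = 4.5 − 4 = 0.5
x=20: ŷ = -1 + 20 = 19; r = 17.5 − 19 = -1.5
x=30: ŷ = -1 + 30 = 29; r = 28.5 − 29 = -0.5
x=40: ŷ = -1 + 40 = 39; r = 40.5 − 39 = 1.5
x=45: ŷ = -1 + 45 = 44; r = 44.5 − 44 = 0.5
x=55: ŷ = -1 + 55 = 54; r = 56 − 54 = 2
x=60: ŷ = -1 + 60 = 59; r = 56.5 − 59 = -2.5
Largest |r| is 2.5 at x = 60, residual -2.5.

x = 60, r = -2.5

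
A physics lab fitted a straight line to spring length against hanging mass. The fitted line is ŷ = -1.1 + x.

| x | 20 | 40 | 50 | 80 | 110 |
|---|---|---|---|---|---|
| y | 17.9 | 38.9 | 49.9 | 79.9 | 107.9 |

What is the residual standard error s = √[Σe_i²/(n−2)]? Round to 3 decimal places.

x=20: ŷ = -1.1 + 20 = 18.9; e = 17.9 − 18.9 = -1
x=40: ŷ = -1.1 + 40 = 38.9; e = 38.9 − 38.9 = 0
x=50: ŷ = -1.1 + 50 = 48.9; e = 49.9 − 48.9 = 1
x=80: ŷ = -1.1 + 80 = 78.9; e = 79.9 − 78.9 = 1
x=110: ŷ = -1.1 + 110 = 108.9; e = 107.9 − 108.9 = -1
SSE = 1 + 0 + 1 + 1 + 1 = 4
s = √(4/3) = √1.33333 ≈ 1.155

s = 1.155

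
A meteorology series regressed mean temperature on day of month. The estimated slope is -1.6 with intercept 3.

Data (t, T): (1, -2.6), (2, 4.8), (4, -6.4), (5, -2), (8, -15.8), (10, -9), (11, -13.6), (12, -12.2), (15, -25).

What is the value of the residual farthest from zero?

t=1: ŷ = 3 − 1.6·1 = 1.4; e = -2.6 − 1.4 = -4
t=2: ŷ = 3 − 1.6·2 = -0.2; e = 4.8 − (-0.2) = 5
t=4: ŷ = 3 − 1.6·4 = -3.4; e = -6.4 − (-3.4) = -3
t=5: ŷ = 3 − 1.6·5 = -5; e = -2 − (-5) = 3
t=8: ŷ = 3 − 1.6·8 = -9.8; e = -15.8 − (-9.8) = -6
t=10: ŷ = 3 − 1.6·10 = -13; e = -9 − (-13) = 4
t=11: ŷ = 3 − 1.6·11 = -14.6; e = -13.6 − (-14.6) = 1
t=12: ŷ = 3 − 1.6·12 = -16.2; e = -12.2 − (-16.2) = 4
t=15: ŷ = 3 − 1.6·15 = -21; e = -25 − (-21) = -4
Largest |e| is 6 at t = 8, residual -6.

e = -6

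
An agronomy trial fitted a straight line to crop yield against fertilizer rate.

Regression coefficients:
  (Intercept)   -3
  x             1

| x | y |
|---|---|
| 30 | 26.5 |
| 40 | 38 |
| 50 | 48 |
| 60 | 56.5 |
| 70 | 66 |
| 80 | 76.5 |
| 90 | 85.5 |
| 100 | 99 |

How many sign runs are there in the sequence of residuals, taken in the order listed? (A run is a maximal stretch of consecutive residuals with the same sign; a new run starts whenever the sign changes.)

x=30: ŷ = -3 + 30 = 27; e = 26.5 − 27 = -0.5
x=40: ŷ = -3 + 40 = 37; e = 38 − 37 = 1
x=50: ŷ = -3 + 50 = 47; e = 48 − 47 = 1
x=60: ŷ = -3 + 60 = 57; e = 56.5 − 57 = -0.5
x=70: ŷ = -3 + 70 = 67; e = 66 − 67 = -1
x=80: ŷ = -3 + 80 = 77; e = 76.5 − 77 = -0.5
x=90: ŷ = -3 + 90 = 87; e = 85.5 − 87 = -1.5
x=100: ŷ = -3 + 100 = 97; e = 99 − 97 = 2
Signs: − + + − − − − +
Runs: −×1, +×2, −×4, +×1 → 4

4 runs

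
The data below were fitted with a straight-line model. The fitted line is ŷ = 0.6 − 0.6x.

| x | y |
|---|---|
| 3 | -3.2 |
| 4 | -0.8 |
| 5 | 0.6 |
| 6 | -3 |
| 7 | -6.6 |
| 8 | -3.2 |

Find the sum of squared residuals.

x=3: ŷ = 0.6 − 0.6·3 = -1.2; r = -3.2 − (-1.2) = -2
x=4: ŷ = 0.6 − 0.6·4 = -1.8; r = -0.8 − (-1.8) = 1
x=5: ŷ = 0.6 − 0.6·5 = -2.4; r = 0.6 − (-2.4) = 3
x=6: ŷ = 0.6 − 0.6·6 = -3; r = -3 − (-3) = 0
x=7: ŷ = 0.6 − 0.6·7 = -3.6; r = -6.6 − (-3.6) = -3
x=8: ŷ = 0.6 − 0.6·8 = -4.2; r = -3.2 − (-4.2) = 1
SSE = 4 + 1 + 9 + 0 + 9 + 1 = 24

SSE = 24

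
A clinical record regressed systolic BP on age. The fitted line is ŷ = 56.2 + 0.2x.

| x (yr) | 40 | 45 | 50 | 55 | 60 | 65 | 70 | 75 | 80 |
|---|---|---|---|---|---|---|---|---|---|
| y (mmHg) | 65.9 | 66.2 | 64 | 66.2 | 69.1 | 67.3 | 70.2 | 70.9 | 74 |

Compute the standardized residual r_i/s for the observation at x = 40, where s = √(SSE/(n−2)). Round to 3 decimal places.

x=40: ŷ = 56.2 + 0.2·40 = 64.2; r = 65.9 − 64.2 = 1.7
x=45: ŷ = 56.2 + 0.2·45 = 65.2; r = 66.2 − 65.2 = 1
x=50: ŷ = 56.2 + 0.2·50 = 66.2; r = 64 − 66.2 = -2.2
x=55: ŷ = 56.2 + 0.2·55 = 67.2; r = 66.2 − 67.2 = -1
x=60: ŷ = 56.2 + 0.2·60 = 68.2; r = 69.1 − 68.2 = 0.9
x=65: ŷ = 56.2 + 0.2·65 = 69.2; r = 67.3 − 69.2 = -1.9
x=70: ŷ = 56.2 + 0.2·70 = 70.2; r = 70.2 − 70.2 = 0
x=75: ŷ = 56.2 + 0.2·75 = 71.2; r = 70.9 − 71.2 = -0.3
x=80: ŷ = 56.2 + 0.2·80 = 72.2; r = 74 − 72.2 = 1.8
SSE = 2.89 + 1 + 4.84 + 1 + 0.81 + 3.61 + 0 + 0.09 + 3.24 = 17.48
s = √(17.48/7) = 1.58024
r/s = 1.7 / 1.58024 = 1.076

1.076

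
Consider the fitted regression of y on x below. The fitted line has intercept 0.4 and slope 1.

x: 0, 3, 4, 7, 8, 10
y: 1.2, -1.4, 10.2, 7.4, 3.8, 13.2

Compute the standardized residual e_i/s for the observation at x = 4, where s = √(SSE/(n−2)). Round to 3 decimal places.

x=0: ŷ = 0.4 + 0 = 0.4; e = 1.2 − 0.4 = 0.8
x=3: ŷ = 0.4 + 3 = 3.4; e = -1.4 − 3.4 = -4.8
x=4: ŷ = 0.4 + 4 = 4.4; e = 10.2 − 4.4 = 5.8
x=7: ŷ = 0.4 + 7 = 7.4; e = 7.4 − 7.4 = 0
x=8: ŷ = 0.4 + 8 = 8.4; e = 3.8 − 8.4 = -4.6
x=10: ŷ = 0.4 + 10 = 10.4; e = 13.2 − 10.4 = 2.8
SSE = 0.64 + 23.04 + 33.64 + 0 + 21.16 + 7.84 = 86.32
s = √(86.32/4) = 4.64543
e/s = 5.8 / 4.64543 = 1.249

1.249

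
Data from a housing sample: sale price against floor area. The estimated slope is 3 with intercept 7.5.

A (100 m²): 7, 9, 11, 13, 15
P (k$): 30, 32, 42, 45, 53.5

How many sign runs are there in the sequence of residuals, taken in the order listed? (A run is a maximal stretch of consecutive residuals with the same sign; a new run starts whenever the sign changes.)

5 runs

A=7: ŷ = 7.5 + 3·7 = 28.5; e = 30 − 28.5 = 1.5
A=9: ŷ = 7.5 + 3·9 = 34.5; e = 32 − 34.5 = -2.5
A=11: ŷ = 7.5 + 3·11 = 40.5; e = 42 − 40.5 = 1.5
A=13: ŷ = 7.5 + 3·13 = 46.5; e = 45 − 46.5 = -1.5
A=15: ŷ = 7.5 + 3·15 = 52.5; e = 53.5 − 52.5 = 1
Signs: + − + − +
Runs: +×1, −×1, +×1, −×1, +×1 → 5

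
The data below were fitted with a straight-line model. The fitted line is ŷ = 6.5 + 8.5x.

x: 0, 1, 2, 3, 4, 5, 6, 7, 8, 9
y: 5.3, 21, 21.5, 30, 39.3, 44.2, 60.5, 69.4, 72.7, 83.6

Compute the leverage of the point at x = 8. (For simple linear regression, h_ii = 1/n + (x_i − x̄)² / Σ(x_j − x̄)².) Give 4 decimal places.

h = 0.2485

x̄ = (0 + 1 + 2 + 3 + 4 + 5 + 6 + 7 + 8 + 9)/10 = 4.5
Σ(x − x̄)² = 20.25 + 12.25 + 6.25 + 2.25 + 0.25 + 0.25 + 2.25 + 6.25 + 12.25 + 20.25 = 82.5
h = 1/10 + (3.5)²/82.5 = 0.1 + 0.148485 = 0.2485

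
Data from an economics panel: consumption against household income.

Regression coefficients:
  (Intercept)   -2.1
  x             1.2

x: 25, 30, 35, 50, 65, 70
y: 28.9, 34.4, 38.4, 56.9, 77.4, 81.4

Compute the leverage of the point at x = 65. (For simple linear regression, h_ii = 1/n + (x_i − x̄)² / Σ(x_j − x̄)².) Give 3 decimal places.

x̄ = (25 + 30 + 35 + 50 + 65 + 70)/6 = 45.8333
Σ(x − x̄)² = 434.028 + 250.694 + 117.361 + 17.3611 + 367.361 + 584.028 = 1770.83
h = 1/6 + (19.1667)²/1770.83 = 0.166667 + 0.207451 = 0.374

h = 0.374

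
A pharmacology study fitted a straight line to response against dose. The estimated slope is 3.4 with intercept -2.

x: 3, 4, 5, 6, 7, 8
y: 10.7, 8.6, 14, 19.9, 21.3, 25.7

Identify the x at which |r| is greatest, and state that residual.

x = 4, r = -3

x=3: ŷ = -2 + 3.4·3 = 8.2; r = 10.7 − 8.2 = 2.5
x=4: ŷ = -2 + 3.4·4 = 11.6; r = 8.6 − 11.6 = -3
x=5: ŷ = -2 + 3.4·5 = 15; r = 14 − 15 = -1
x=6: ŷ = -2 + 3.4·6 = 18.4; r = 19.9 − 18.4 = 1.5
x=7: ŷ = -2 + 3.4·7 = 21.8; r = 21.3 − 21.8 = -0.5
x=8: ŷ = -2 + 3.4·8 = 25.2; r = 25.7 − 25.2 = 0.5
Largest |r| is 3 at x = 4, residual -3.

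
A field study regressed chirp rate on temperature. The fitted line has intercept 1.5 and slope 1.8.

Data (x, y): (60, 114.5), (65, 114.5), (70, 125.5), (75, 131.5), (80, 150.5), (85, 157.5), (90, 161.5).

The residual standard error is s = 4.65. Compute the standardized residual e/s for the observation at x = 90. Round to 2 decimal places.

ŷ = 1.5 + 1.8·90 = 163.5
e = 161.5 − 163.5 = -2
e/s = -2 / 4.65 = -0.43

-0.43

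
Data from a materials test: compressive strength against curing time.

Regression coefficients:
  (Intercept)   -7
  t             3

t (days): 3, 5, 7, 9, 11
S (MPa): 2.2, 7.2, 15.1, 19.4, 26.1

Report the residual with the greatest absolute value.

r = 1.1

t=3: ŷ = -7 + 3·3 = 2; r = 2.2 − 2 = 0.2
t=5: ŷ = -7 + 3·5 = 8; r = 7.2 − 8 = -0.8
t=7: ŷ = -7 + 3·7 = 14; r = 15.1 − 14 = 1.1
t=9: ŷ = -7 + 3·9 = 20; r = 19.4 − 20 = -0.6
t=11: ŷ = -7 + 3·11 = 26; r = 26.1 − 26 = 0.1
Largest |r| is 1.1 at t = 7, residual 1.1.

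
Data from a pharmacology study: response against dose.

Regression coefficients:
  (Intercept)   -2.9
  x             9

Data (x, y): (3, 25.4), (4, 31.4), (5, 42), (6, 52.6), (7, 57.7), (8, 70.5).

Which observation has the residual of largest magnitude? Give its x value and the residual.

x = 7, e = -2.4

x=3: ŷ = -2.9 + 9·3 = 24.1; e = 25.4 − 24.1 = 1.3
x=4: ŷ = -2.9 + 9·4 = 33.1; e = 31.4 − 33.1 = -1.7
x=5: ŷ = -2.9 + 9·5 = 42.1; e = 42 − 42.1 = -0.1
x=6: ŷ = -2.9 + 9·6 = 51.1; e = 52.6 − 51.1 = 1.5
x=7: ŷ = -2.9 + 9·7 = 60.1; e = 57.7 − 60.1 = -2.4
x=8: ŷ = -2.9 + 9·8 = 69.1; e = 70.5 − 69.1 = 1.4
Largest |e| is 2.4 at x = 7, residual -2.4.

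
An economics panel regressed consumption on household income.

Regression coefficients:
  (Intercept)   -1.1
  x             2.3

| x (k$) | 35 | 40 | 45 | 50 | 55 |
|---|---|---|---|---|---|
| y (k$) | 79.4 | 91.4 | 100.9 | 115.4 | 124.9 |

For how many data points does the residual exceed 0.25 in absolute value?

x=35: ŷ = -1.1 + 2.3·35 = 79.4; r = 79.4 − 79.4 = 0
x=40: ŷ = -1.1 + 2.3·40 = 90.9; r = 91.4 − 90.9 = 0.5
x=45: ŷ = -1.1 + 2.3·45 = 102.4; r = 100.9 − 102.4 = -1.5
x=50: ŷ = -1.1 + 2.3·50 = 113.9; r = 115.4 − 113.9 = 1.5
x=55: ŷ = -1.1 + 2.3·55 = 125.4; r = 124.9 − 125.4 = -0.5
|r| > 0.25: x=40 (|r|=0.5), x=45 (|r|=1.5), x=50 (|r|=1.5), x=55 (|r|=0.5) → 4

4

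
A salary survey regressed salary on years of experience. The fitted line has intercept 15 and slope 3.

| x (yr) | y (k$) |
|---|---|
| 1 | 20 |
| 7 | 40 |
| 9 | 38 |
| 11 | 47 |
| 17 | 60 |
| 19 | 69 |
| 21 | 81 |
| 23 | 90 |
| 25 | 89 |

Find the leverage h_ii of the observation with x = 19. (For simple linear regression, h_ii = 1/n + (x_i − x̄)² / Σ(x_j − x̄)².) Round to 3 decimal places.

h = 0.145

x̄ = (1 + 7 + 9 + 11 + 17 + 19 + 21 + 23 + 25)/9 = 14.7778
Σ(x − x̄)² = 189.827 + 60.4938 + 33.3827 + 14.2716 + 4.93827 + 17.8272 + 38.716 + 67.6049 + 104.494 = 531.556
h = 1/9 + (4.22222)²/531.556 = 0.111111 + 0.0335377 = 0.145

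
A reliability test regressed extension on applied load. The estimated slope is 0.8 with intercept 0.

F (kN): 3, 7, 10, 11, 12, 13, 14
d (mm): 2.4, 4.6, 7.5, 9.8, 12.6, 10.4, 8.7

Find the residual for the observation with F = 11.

ŷ = 0.8·11 = 8.8
r = 9.8 − 8.8 = 1

r = 1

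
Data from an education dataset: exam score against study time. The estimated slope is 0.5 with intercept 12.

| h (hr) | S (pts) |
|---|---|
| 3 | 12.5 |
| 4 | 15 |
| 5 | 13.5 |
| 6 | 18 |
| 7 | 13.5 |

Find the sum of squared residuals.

h=3: Ŝ = 12 + 0.5·3 = 13.5; e = 12.5 − 13.5 = -1
h=4: Ŝ = 12 + 0.5·4 = 14; e = 15 − 14 = 1
h=5: Ŝ = 12 + 0.5·5 = 14.5; e = 13.5 − 14.5 = -1
h=6: Ŝ = 12 + 0.5·6 = 15; e = 18 − 15 = 3
h=7: Ŝ = 12 + 0.5·7 = 15.5; e = 13.5 − 15.5 = -2
SSE = 1 + 1 + 1 + 9 + 4 = 16

SSE = 16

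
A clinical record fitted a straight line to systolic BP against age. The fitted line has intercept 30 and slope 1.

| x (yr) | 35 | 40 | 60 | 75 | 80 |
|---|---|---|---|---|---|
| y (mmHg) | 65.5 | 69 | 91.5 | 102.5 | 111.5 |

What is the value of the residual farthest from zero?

r = -2.5

x=35: ŷ = 30 + 35 = 65; r = 65.5 − 65 = 0.5
x=40: ŷ = 30 + 40 = 70; r = 69 − 70 = -1
x=60: ŷ = 30 + 60 = 90; r = 91.5 − 90 = 1.5
x=75: ŷ = 30 + 75 = 105; r = 102.5 − 105 = -2.5
x=80: ŷ = 30 + 80 = 110; r = 111.5 − 110 = 1.5
Largest |r| is 2.5 at x = 75, residual -2.5.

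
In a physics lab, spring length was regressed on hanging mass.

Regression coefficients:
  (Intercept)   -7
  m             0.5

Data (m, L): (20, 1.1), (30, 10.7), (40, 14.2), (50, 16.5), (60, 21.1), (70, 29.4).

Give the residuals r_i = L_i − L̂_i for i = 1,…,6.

-1.9, 2.7, 1.2, -1.5, -1.9, 1.4

m=20: L̂ = -7 + 0.5·20 = 3; r = 1.1 − 3 = -1.9
m=30: L̂ = -7 + 0.5·30 = 8; r = 10.7 − 8 = 2.7
m=40: L̂ = -7 + 0.5·40 = 13; r = 14.2 − 13 = 1.2
m=50: L̂ = -7 + 0.5·50 = 18; r = 16.5 − 18 = -1.5
m=60: L̂ = -7 + 0.5·60 = 23; r = 21.1 − 23 = -1.9
m=70: L̂ = -7 + 0.5·70 = 28; r = 29.4 − 28 = 1.4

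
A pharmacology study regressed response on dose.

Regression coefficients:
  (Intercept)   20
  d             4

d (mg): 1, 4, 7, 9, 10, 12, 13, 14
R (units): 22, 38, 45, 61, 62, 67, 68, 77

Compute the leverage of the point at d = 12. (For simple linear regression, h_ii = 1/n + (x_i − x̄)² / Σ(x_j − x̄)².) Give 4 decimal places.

h = 0.1986

d̄ = (1 + 4 + 7 + 9 + 10 + 12 + 13 + 14)/8 = 8.75
Σ(d − d̄)² = 60.0625 + 22.5625 + 3.0625 + 0.0625 + 1.5625 + 10.5625 + 18.0625 + 27.5625 = 143.5
h = 1/8 + (3.25)²/143.5 = 0.125 + 0.0736063 = 0.1986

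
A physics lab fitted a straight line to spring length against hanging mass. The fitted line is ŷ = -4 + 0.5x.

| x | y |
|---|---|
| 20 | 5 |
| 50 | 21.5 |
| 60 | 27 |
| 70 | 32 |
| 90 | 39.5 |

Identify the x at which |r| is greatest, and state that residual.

x = 90, r = -1.5

x=20: ŷ = -4 + 0.5·20 = 6; r = 5 − 6 = -1
x=50: ŷ = -4 + 0.5·50 = 21; r = 21.5 − 21 = 0.5
x=60: ŷ = -4 + 0.5·60 = 26; r = 27 − 26 = 1
x=70: ŷ = -4 + 0.5·70 = 31; r = 32 − 31 = 1
x=90: ŷ = -4 + 0.5·90 = 41; r = 39.5 − 41 = -1.5
Largest |r| is 1.5 at x = 90, residual -1.5.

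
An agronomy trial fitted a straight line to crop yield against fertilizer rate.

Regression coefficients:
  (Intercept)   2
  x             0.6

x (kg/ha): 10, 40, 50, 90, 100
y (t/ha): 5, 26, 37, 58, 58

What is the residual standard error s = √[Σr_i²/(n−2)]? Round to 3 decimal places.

s = 4.243

x=10: ŷ = 2 + 0.6·10 = 8; r = 5 − 8 = -3
x=40: ŷ = 2 + 0.6·40 = 26; r = 26 − 26 = 0
x=50: ŷ = 2 + 0.6·50 = 32; r = 37 − 32 = 5
x=90: ŷ = 2 + 0.6·90 = 56; r = 58 − 56 = 2
x=100: ŷ = 2 + 0.6·100 = 62; r = 58 − 62 = -4
SSE = 9 + 0 + 25 + 4 + 16 = 54
s = √(54/3) = √18 ≈ 4.243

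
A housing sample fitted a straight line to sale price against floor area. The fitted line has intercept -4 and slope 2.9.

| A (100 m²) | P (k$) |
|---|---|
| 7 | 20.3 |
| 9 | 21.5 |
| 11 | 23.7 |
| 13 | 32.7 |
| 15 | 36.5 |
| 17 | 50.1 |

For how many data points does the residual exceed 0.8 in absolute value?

5

A=7: P̂ = -4 + 2.9·7 = 16.3; e = 20.3 − 16.3 = 4
A=9: P̂ = -4 + 2.9·9 = 22.1; e = 21.5 − 22.1 = -0.6
A=11: P̂ = -4 + 2.9·11 = 27.9; e = 23.7 − 27.9 = -4.2
A=13: P̂ = -4 + 2.9·13 = 33.7; e = 32.7 − 33.7 = -1
A=15: P̂ = -4 + 2.9·15 = 39.5; e = 36.5 − 39.5 = -3
A=17: P̂ = -4 + 2.9·17 = 45.3; e = 50.1 − 45.3 = 4.8
|e| > 0.8: A=7 (|e|=4), A=11 (|e|=4.2), A=13 (|e|=1), A=15 (|e|=3), A=17 (|e|=4.8) → 5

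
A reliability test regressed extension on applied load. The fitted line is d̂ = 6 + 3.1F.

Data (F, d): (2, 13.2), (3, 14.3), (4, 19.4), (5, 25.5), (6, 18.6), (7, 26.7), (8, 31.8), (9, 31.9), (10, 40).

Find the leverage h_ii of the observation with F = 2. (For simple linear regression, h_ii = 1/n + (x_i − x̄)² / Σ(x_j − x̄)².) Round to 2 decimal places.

h = 0.38

F̄ = (2 + 3 + 4 + 5 + 6 + 7 + 8 + 9 + 10)/9 = 6
Σ(F − F̄)² = 16 + 9 + 4 + 1 + 0 + 1 + 4 + 9 + 16 = 60
h = 1/9 + (-4)²/60 = 0.111111 + 0.266667 = 0.38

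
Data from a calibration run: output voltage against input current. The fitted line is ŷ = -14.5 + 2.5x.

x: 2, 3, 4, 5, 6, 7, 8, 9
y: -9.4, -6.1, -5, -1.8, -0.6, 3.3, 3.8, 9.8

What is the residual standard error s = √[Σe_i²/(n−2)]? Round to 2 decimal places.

s = 1.19

x=2: ŷ = -14.5 + 2.5·2 = -9.5; e = -9.4 − (-9.5) = 0.1
x=3: ŷ = -14.5 + 2.5·3 = -7; e = -6.1 − (-7) = 0.9
x=4: ŷ = -14.5 + 2.5·4 = -4.5; e = -5 − (-4.5) = -0.5
x=5: ŷ = -14.5 + 2.5·5 = -2; e = -1.8 − (-2) = 0.2
x=6: ŷ = -14.5 + 2.5·6 = 0.5; e = -0.6 − 0.5 = -1.1
x=7: ŷ = -14.5 + 2.5·7 = 3; e = 3.3 − 3 = 0.3
x=8: ŷ = -14.5 + 2.5·8 = 5.5; e = 3.8 − 5.5 = -1.7
x=9: ŷ = -14.5 + 2.5·9 = 8; e = 9.8 − 8 = 1.8
SSE = 0.01 + 0.81 + 0.25 + 0.04 + 1.21 + 0.09 + 2.89 + 3.24 = 8.54
s = √(8.54/6) = √1.42333 ≈ 1.19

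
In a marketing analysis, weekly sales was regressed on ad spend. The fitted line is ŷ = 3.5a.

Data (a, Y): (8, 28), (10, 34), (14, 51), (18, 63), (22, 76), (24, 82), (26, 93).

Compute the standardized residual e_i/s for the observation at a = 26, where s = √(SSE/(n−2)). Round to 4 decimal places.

a=8: ŷ = 3.5·8 = 28; e = 28 − 28 = 0
a=10: ŷ = 3.5·10 = 35; e = 34 − 35 = -1
a=14: ŷ = 3.5·14 = 49; e = 51 − 49 = 2
a=18: ŷ = 3.5·18 = 63; e = 63 − 63 = 0
a=22: ŷ = 3.5·22 = 77; e = 76 − 77 = -1
a=24: ŷ = 3.5·24 = 84; e = 82 − 84 = -2
a=26: ŷ = 3.5·26 = 91; e = 93 − 91 = 2
SSE = 0 + 1 + 4 + 0 + 1 + 4 + 4 = 14
s = √(14/5) = 1.67332
e/s = 2 / 1.67332 = 1.1952

1.1952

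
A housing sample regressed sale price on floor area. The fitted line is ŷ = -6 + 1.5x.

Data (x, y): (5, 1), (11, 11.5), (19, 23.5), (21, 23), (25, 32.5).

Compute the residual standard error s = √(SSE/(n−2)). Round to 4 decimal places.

s = 1.7795

x=5: ŷ = -6 + 1.5·5 = 1.5; e = 1 − 1.5 = -0.5
x=11: ŷ = -6 + 1.5·11 = 10.5; e = 11.5 − 10.5 = 1
x=19: ŷ = -6 + 1.5·19 = 22.5; e = 23.5 − 22.5 = 1
x=21: ŷ = -6 + 1.5·21 = 25.5; e = 23 − 25.5 = -2.5
x=25: ŷ = -6 + 1.5·25 = 31.5; e = 32.5 − 31.5 = 1
SSE = 0.25 + 1 + 1 + 6.25 + 1 = 9.5
s = √(9.5/3) = √3.16667 ≈ 1.7795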